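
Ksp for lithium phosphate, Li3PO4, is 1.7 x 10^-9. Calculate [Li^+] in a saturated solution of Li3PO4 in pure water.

8.5 × 10^-3 M

Li3PO4(s) ⇌ 3 Li^+ + PO4^3-
Ksp = [Li^+]^3[PO4^3-]
With molar solubility s: [Li^+] = 3s, [PO4^3-] = s.
So Ksp = (3s)^3 × s = 27s^4
s = (1.7 x 10^-9 / 27)^(1/4) = 2.82 × 10^-3 M
[Li^+] = 3s = 8.5 × 10^-3 M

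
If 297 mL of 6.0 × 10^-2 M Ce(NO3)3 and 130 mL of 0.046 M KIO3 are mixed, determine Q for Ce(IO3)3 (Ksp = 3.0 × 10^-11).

Total volume = 297 + 130 = 427 mL.
[Ce^3+] = 6.0 × 10^-2 × (297/427) = 4.17 × 10^-2 M
[IO3^-] = 4.6 × 10^-2 × (130/427) = 1.40 x 10^-2 M
Ce(IO3)3(s) ⇌ Ce^3+ + 3 IO3^-, so Q = [Ce^3+][IO3^-]^3
Q = (4.17 × 10^-2)(1.40 × 10^-2)^3 = 1.1 × 10^-7
Q > Ksp, so Ce(IO3)3 will precipitate.

Q = 1.1 × 10^-7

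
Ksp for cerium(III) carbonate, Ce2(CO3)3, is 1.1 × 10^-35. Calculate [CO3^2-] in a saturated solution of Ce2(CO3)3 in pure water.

1.2 × 10^-7 M

Ce2(CO3)3(s) ⇌ 2 Ce^3+(aq) + 3 CO3^2-(aq)
Ksp = [Ce^3+]^2[CO3^2-]^3
Let s = molar solubility. Then [Ce^3+] = 2s and [CO3^2-] = 3s.
So Ksp = (2s)^2 × (3s)^3 = 108s^5
s^5 = 1.1 × 10^-35 / 108, so s = 4.00 × 10^-8 M
[CO3^2-] = 3s = 1.2 × 10^-7 M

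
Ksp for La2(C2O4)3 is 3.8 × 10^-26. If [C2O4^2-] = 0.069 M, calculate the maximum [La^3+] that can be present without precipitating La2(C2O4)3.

La2(C2O4)3(s) <=> 2 La^3+ + 3 C2O4^2-
Ksp = [La^3+]^2[C2O4^2-]^3
Precipitation begins when Q = Ksp. With [C2O4^2-] = 0.069 M:
3.8 × 10^-26 = (0.069)^3 × [La^3+]^2
[La^3+] = (3.8 × 10^-26 / 3.29 × 10^-4)^(1/2) = 1.1 × 10^-11 M

[La^3+] = 1.1 x 10^-11 M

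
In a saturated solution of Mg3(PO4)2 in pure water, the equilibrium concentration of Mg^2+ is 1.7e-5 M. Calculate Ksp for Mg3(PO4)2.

Ksp = 6.3e-25

Mg3(PO4)2(s) <=> 3 Mg^2+ + 2 PO4^3-
Stoichiometry gives [PO4^3-] = (2/3)[Mg^2+] = 1.13 x 10^-5 M.
Ksp = [Mg^2+]^3[PO4^3-]^2
Ksp = (1.7 × 10^-5)^3 × (1.13 × 10^-5)^2 = 6.3 × 10^-25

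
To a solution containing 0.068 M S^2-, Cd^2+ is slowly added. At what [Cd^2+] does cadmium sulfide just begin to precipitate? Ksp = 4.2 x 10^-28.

6.2 × 10^-27 M

CdS(s) <=> Cd^2+(aq) + S^2-(aq)
Ksp = [Cd^2+][S^2-]
Precipitation begins when Q = Ksp. With [S^2-] = 0.068 M:
4.2 x 10^-28 = (0.068) × [Cd^2+]
[Cd^2+] = (4.2 x 10^-28 / 6.8 × 10^-2) = 6.2 x 10^-27 M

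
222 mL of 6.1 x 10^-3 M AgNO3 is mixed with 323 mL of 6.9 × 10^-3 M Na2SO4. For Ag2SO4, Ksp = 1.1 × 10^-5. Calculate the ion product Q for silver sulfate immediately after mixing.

Q ≈ 2.5 x 10^-8

Total volume = 222 + 323 = 545 mL.
[Ag^+] = 6.1 × 10^-3 × (222/545) = 2.48 x 10^-3 M
[SO4^2-] = 6.9 × 10^-3 × (323/545) = 4.09 × 10^-3 M
Ag2SO4(s) ⇌ 2 Ag^+ + SO4^2-, so Q = [Ag^+]^2[SO4^2-]
Q = (2.48 x 10^-3)^2(4.09 x 10^-3) = 2.5 x 10^-8
Q < Ksp, so no precipitate of Ag2SO4 forms.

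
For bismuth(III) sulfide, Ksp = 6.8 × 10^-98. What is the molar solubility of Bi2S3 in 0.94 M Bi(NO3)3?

Bi2S3(s) ⇌ 2 Bi^3+(aq) + 3 S^2-(aq)
Ksp = [Bi^3+]^2[S^2-]^3
Let s be the molar solubility in this solution. [Bi^3+] = 0.94 + 2s ≈ 0.94, [S^2-] = 3s (since Bi^3+ from Bi(NO3)3 dominates).
Ksp ≈ (0.94)^2 × (3s)^3
s = 1.4 x 10^-33 M
Check: 2s = 2.8 × 10^-33 ≪ 0.94, so the approximation is valid.

s ≈ 1.4 × 10^-33 M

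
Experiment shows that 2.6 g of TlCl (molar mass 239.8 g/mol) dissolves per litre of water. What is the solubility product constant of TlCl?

Ksp ≈ 1.2e-4

Molar solubility s = (2.6 g/L) / (239.8 g/mol) = 1.08 × 10^-2 M.
TlCl(s) ⇌ Tl^+(aq) + Cl^-(aq)
For each mole of TlCl that dissolves: [Tl^+] = s, [Cl^-] = s.
Ksp = [Tl^+][Cl^-]
Ksp = s × s = s^2
Ksp = (1.08 × 10^-2)^2 = 1.2 × 10^-4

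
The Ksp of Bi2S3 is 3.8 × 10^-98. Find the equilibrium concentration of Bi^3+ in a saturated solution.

[Bi^3+] = 2.6 x 10^-20 M

Bi2S3(s) ⇌ 2 Bi^3+(aq) + 3 S^2-(aq)
Ksp = [Bi^3+]^2[S^2-]^3
For each mole of Bi2S3 that dissolves: [Bi^3+] = 2s, [S^2-] = 3s.
Substituting: Ksp = (2s)^2(3s)^3 = 108s^5
s = (3.8 × 10^-98 / 108)^(1/5) = 1.29 × 10^-20 M
[Bi^3+] = 2s = 2.6 x 10^-20 M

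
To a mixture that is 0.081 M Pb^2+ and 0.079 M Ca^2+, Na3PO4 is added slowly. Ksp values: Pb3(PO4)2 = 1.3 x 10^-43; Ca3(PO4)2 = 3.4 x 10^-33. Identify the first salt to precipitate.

Precipitation of each salt starts when its ion product equals its Ksp.
For Pb3(PO4)2: 1.3 x 10^-43 = (0.081)^3 × [PO4^3-]^2  ⇒  [PO4^3-] = 1.6 x 10^-20 M.
For Ca3(PO4)2: 3.4 x 10^-33 = (0.079)^3 × [PO4^3-]^2  ⇒  [PO4^3-] = 2.6 × 10^-15 M.
The salt with the lower threshold [PO4^3-] precipitates first: Pb3(PO4)2.

Pb3(PO4)2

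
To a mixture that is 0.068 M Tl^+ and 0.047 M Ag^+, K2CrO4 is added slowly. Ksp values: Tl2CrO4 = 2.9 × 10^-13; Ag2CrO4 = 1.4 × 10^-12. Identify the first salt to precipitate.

Tl2CrO4

Each salt begins to precipitate when Q = Ksp, i.e. when [CrO4^2-] reaches its threshold.
For Tl2CrO4: 2.9 × 10^-13 = (0.068)^2 × [CrO4^2-]  ⇒  [CrO4^2-] = 6.3 × 10^-11 M.
For Ag2CrO4: 1.4 × 10^-12 = (0.047)^2 × [CrO4^2-]  ⇒  [CrO4^2-] = 6.3 × 10^-10 M.
The salt with the lower threshold [CrO4^2-] precipitates first: Tl2CrO4.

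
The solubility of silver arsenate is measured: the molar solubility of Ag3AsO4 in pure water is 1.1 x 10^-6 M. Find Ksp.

Ksp = 4.0e-23

Ag3AsO4(s) ⇌ 3 Ag^+(aq) + AsO4^3-(aq)
With molar solubility s: [Ag^+] = 3s, [AsO4^3-] = s.
Ksp = [Ag^+]^3[AsO4^3-]
Ksp = (3s)^3s = 27s^4
With s = 1.1 × 10^-6: Ksp = 4.0 × 10^-23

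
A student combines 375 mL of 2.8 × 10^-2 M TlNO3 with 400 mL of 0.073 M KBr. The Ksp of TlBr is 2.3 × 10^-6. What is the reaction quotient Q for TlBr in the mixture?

Q = 5.1e-4

Total volume = 375 + 400 = 775 mL.
[Tl^+] = 2.8 × 10^-2 × (375/775) = 1.35 x 10^-2 M
[Br^-] = 7.3 × 10^-2 × (400/775) = 3.77 × 10^-2 M
TlBr(s) ⇌ Tl^+ + Br^-, so Q = [Tl^+][Br^-]
Q = (1.35 x 10^-2)(3.77 × 10^-2) = 5.1 × 10^-4
Q > Ksp, so TlBr will precipitate.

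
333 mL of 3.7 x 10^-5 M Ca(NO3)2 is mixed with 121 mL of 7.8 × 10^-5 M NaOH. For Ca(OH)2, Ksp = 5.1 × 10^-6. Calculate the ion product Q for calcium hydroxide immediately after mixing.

Q = 1.2 × 10^-14

Total volume = 333 + 121 = 454 mL.
[Ca^2+] = 3.7 × 10^-5 × (333/454) = 2.71 × 10^-5 M
[OH^-] = 7.8 × 10^-5 × (121/454) = 2.08 × 10^-5 M
Ca(OH)2(s) <=> Ca^2+ + 2 OH^-, so Q = [Ca^2+][OH^-]^2
Q = (2.71 × 10^-5)(2.08 x 10^-5)^2 = 1.2 × 10^-14
Q < Ksp, so no precipitate of Ca(OH)2 forms.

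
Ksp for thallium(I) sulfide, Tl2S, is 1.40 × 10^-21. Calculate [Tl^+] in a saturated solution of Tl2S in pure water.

1.41 x 10^-7 M

Tl2S(s) ⇌ 2 Tl^+ + S^2-
Ksp = [Tl^+]^2[S^2-]
If s mol/L of Tl2S dissolves, [Tl^+] = 2s and [S^2-] = s.
So Ksp = (2s)^2 × s = 4s^3
Solving, s = (1.40 × 10^-21/4)^(1/3) = 7.047 × 10^-8 M
[Tl^+] = 2s = 1.41 × 10^-7 M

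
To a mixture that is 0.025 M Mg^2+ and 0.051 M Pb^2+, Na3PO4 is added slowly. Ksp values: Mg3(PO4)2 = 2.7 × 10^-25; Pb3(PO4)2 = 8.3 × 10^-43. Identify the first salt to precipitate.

Precipitation of each salt starts when its ion product equals its Ksp.
For Mg3(PO4)2: 2.7 × 10^-25 = (0.025)^3 × [PO4^3-]^2  ⇒  [PO4^3-] = 1.3 × 10^-10 M.
For Pb3(PO4)2: 8.3 × 10^-43 = (0.051)^3 × [PO4^3-]^2  ⇒  [PO4^3-] = 7.9 x 10^-20 M.
The salt with the lower threshold [PO4^3-] precipitates first: Pb3(PO4)2.

Pb3(PO4)2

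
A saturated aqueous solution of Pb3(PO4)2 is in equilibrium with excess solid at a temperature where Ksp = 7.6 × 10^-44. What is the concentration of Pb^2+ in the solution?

Pb3(PO4)2(s) <=> 3 Pb^2+(aq) + 2 PO4^3-(aq)
Ksp = [Pb^2+]^3[PO4^3-]^2
For each mole of Pb3(PO4)2 that dissolves: [Pb^2+] = 3s, [PO4^3-] = 2s.
Substituting: Ksp = (3s)^3(2s)^2 = 108s^5
s^5 = 7.6 × 10^-44 / 108, so s = 9.32 × 10^-10 M
[Pb^2+] = 3s = 2.8 x 10^-9 M

2.8e-9 M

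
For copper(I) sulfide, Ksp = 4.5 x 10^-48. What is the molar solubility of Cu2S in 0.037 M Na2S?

5.5e-24 M

Cu2S(s) ⇌ 2 Cu^+ + S^2-
Ksp = [Cu^+]^2[S^2-]
Let s be the molar solubility in this solution. [Cu^+] = 2s, [S^2-] = 0.037 + s ≈ 0.037 (Ksp is small, so little additional dissolves).
Ksp ≈ (2s)^2 × 0.037
s = 5.5 × 10^-24 M
Check: s = 5.5 × 10^-24 ≪ 0.037, so the approximation is valid.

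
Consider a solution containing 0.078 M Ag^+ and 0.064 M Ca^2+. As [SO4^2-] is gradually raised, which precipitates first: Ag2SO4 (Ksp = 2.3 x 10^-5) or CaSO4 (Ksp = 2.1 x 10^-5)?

CaSO4

Each salt begins to precipitate when Q = Ksp, i.e. when [SO4^2-] reaches its threshold.
For Ag2SO4: 2.3 x 10^-5 = (0.078)^2 × [SO4^2-]  ⇒  [SO4^2-] = 3.8 × 10^-3 M.
For CaSO4: 2.1 x 10^-5 = 0.064 × [SO4^2-]  ⇒  [SO4^2-] = 3.3 × 10^-4 M.
The salt with the lower threshold [SO4^2-] precipitates first: CaSO4.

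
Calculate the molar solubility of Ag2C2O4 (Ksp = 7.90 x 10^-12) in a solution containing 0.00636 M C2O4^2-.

s = 1.76e-5 M

Ag2C2O4(s) ⇌ 2 Ag^+ + C2O4^2-
Ksp = [Ag^+]^2[C2O4^2-]
If s mol/L dissolves here, [Ag^+] = 2s, [C2O4^2-] = 0.00636 + s ≈ 0.00636 (common-ion effect: C2O4^2- is already 0.00636 M).
Ksp ≈ (2s)^2 × 0.00636
s = 1.76 × 10^-5 M
Check: s = 1.8 x 10^-5 ≪ 0.00636, so the approximation is valid.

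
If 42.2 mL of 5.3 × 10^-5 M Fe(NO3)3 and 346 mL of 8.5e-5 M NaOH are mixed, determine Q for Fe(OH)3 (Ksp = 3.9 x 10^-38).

Total volume = 42.2 + 346 = 388.2 mL.
[Fe^3+] = 5.3 x 10^-5 × (42.2/388.2) = 5.76 × 10^-6 M
[OH^-] = 8.5 × 10^-5 × (346/388.2) = 7.58 x 10^-5 M
Fe(OH)3(s) ⇌ Fe^3+(aq) + 3 OH^-(aq), so Q = [Fe^3+][OH^-]^3
Q = (5.76 x 10^-6)(7.58 × 10^-5)^3 = 2.5 × 10^-18
Q > Ksp, so Fe(OH)3 will precipitate.

Q = 2.5e-18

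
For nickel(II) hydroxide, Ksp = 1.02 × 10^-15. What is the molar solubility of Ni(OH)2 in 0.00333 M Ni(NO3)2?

Ni(OH)2(s) ⇌ Ni^2+ + 2 OH^-
Ksp = [Ni^2+][OH^-]^2
Let s be the molar solubility in this solution. [Ni^2+] = 0.00333 + s ≈ 0.00333, [OH^-] = 2s (common-ion effect: Ni^2+ is already 0.00333 M).
Ksp ≈ 0.00333 × (2s)^2
s = 2.77 × 10^-7 M
Check: s = 2.8 × 10^-7 ≪ 0.00333, so the approximation is valid.

s = 2.77 x 10^-7 M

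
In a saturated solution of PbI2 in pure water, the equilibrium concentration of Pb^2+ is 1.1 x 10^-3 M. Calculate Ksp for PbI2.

PbI2(s) ⇌ Pb^2+(aq) + 2 I^-(aq)
Stoichiometry gives [I^-] = (2/1)[Pb^2+] = 2.20 x 10^-3 M.
Ksp = [Pb^2+][I^-]^2
Ksp = 1.1 × 10^-3 × (2.20 × 10^-3)^2 = 5.3 x 10^-9

Ksp = 5.3 × 10^-9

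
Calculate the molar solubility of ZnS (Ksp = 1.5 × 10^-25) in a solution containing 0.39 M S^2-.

ZnS(s) ⇌ Zn^2+(aq) + S^2-(aq)
Ksp = [Zn^2+][S^2-]
Let s = moles of ZnS that dissolve per litre. [Zn^2+] = s, [S^2-] = 0.39 + s ≈ 0.39 (Ksp is small, so little additional dissolves).
Ksp ≈ s × 0.39
s = 3.8 × 10^-25 M
Check: s = 3.8 × 10^-25 ≪ 0.39, so the approximation is valid.

3.8 × 10^-25 M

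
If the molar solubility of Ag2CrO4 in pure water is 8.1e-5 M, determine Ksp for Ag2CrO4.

Ag2CrO4(s) <=> 2 Ag^+(aq) + CrO4^2-(aq)
Let s = molar solubility. Then [Ag^+] = 2s and [CrO4^2-] = s.
Ksp = [Ag^+]^2[CrO4^2-]
Ksp = (2s)^2s = 4s^3
With s = 8.1 × 10^-5: Ksp = 2.1 x 10^-12

2.1 × 10^-12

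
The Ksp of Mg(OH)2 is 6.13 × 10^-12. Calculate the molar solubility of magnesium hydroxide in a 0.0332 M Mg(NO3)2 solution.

6.79 × 10^-6 M

Mg(OH)2(s) ⇌ Mg^2+ + 2 OH^-
Ksp = [Mg^2+][OH^-]^2
Let s = moles of Mg(OH)2 that dissolve per litre. [Mg^2+] = 0.0332 + s ≈ 0.0332, [OH^-] = 2s (Ksp is small, so little additional dissolves).
Ksp ≈ 0.0332 × (2s)^2
s = 6.79 × 10^-6 M
Check: s = 6.8 × 10^-6 ≪ 0.0332, so the approximation is valid.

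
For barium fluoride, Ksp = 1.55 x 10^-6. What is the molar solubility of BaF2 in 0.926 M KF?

s ≈ 1.81 × 10^-6 M

BaF2(s) ⇌ Ba^2+(aq) + 2 F^-(aq)
Ksp = [Ba^2+][F^-]^2
If s mol/L dissolves here, [Ba^2+] = s, [F^-] = 0.926 + 2s ≈ 0.926 (common-ion effect: F^- is already 0.926 M).
Ksp ≈ s × (0.926)^2
s = 1.81 × 10^-6 M
Check: 2s = 3.6 × 10^-6 ≪ 0.926, so the approximation is valid.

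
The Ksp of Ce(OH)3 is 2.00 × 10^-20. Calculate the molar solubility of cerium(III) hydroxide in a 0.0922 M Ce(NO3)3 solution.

Ce(OH)3(s) ⇌ Ce^3+(aq) + 3 OH^-(aq)
Ksp = [Ce^3+][OH^-]^3
If s mol/L dissolves here, [Ce^3+] = 0.0922 + s ≈ 0.0922, [OH^-] = 3s (since Ce^3+ from Ce(NO3)3 dominates).
Ksp ≈ 0.0922 × (3s)^3
s = 2.00 × 10^-7 M
Check: s = 2.0 × 10^-7 ≪ 0.0922, so the approximation is valid.

s = 2.00 × 10^-7 M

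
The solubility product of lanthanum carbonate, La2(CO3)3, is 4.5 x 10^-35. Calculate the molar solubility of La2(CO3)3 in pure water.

La2(CO3)3(s) <=> 2 La^3+(aq) + 3 CO3^2-(aq)
Ksp = [La^3+]^2[CO3^2-]^3
If s mol/L of La2(CO3)3 dissolves, [La^3+] = 2s and [CO3^2-] = 3s.
Ksp = (2s)^2(3s)^3 = 108s^5
Solving, s = (4.5 x 10^-35/108)^(1/5) = 5.3 × 10^-8 M

s ≈ 5.3e-8 M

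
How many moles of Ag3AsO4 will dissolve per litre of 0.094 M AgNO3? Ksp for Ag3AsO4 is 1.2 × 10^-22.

Ag3AsO4(s) ⇌ 3 Ag^+ + AsO4^3-
Ksp = [Ag^+]^3[AsO4^3-]
Let s = moles of Ag3AsO4 that dissolve per litre. [Ag^+] = 0.094 + 3s ≈ 0.094, [AsO4^3-] = s (since Ag^+ from AgNO3 dominates).
Ksp ≈ (0.094)^3 × s
s = 1.4 x 10^-19 M
Check: 3s = 4.3 x 10^-19 ≪ 0.094, so the approximation is valid.

1.4 × 10^-19 M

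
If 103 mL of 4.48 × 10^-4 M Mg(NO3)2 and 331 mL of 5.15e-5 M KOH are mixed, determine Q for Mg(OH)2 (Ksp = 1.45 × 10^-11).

Total volume = 103 + 331 = 434 mL.
[Mg^2+] = 4.48 x 10^-4 × (103/434) = 1.063 x 10^-4 M
[OH^-] = 5.15 x 10^-5 × (331/434) = 3.928 x 10^-5 M
Mg(OH)2(s) ⇌ Mg^2+(aq) + 2 OH^-(aq), so Q = [Mg^2+][OH^-]^2
Q = (1.063 × 10^-4)(3.928 x 10^-5)^2 = 1.64 × 10^-13
Q < Ksp, so no precipitate of Mg(OH)2 forms.

Q ≈ 1.64 × 10^-13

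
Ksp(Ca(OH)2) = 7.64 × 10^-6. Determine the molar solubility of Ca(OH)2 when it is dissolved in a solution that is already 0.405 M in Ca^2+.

Ca(OH)2(s) ⇌ Ca^2+ + 2 OH^-
Ksp = [Ca^2+][OH^-]^2
If s mol/L dissolves here, [Ca^2+] = 0.405 + s ≈ 0.405, [OH^-] = 2s (Ksp is small, so little additional dissolves).
Ksp ≈ 0.405 × (2s)^2
s = 2.17 × 10^-3 M
Check: s = 2.2 × 10^-3 ≪ 0.405, so the approximation is valid.

2.17 × 10^-3 M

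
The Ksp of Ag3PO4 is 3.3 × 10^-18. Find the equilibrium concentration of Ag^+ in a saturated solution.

[Ag^+] ≈ 5.6 x 10^-5 M

Ag3PO4(s) <=> 3 Ag^+ + PO4^3-
Ksp = [Ag^+]^3[PO4^3-]
If s mol/L of Ag3PO4 dissolves, [Ag^+] = 3s and [PO4^3-] = s.
So Ksp = (3s)^3 × s = 27s^4
Solving, s = (3.3 × 10^-18/27)^(1/4) = 1.87 × 10^-5 M
[Ag^+] = 3s = 5.6 x 10^-5 M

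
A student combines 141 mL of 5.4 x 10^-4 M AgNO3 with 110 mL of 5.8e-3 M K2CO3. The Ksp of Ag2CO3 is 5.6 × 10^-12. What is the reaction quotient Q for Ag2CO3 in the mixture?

2.3 x 10^-10

Total volume = 141 + 110 = 251 mL.
[Ag^+] = 5.4 × 10^-4 × (141/251) = 3.03 x 10^-4 M
[CO3^2-] = 5.8 × 10^-3 × (110/251) = 2.54 × 10^-3 M
Ag2CO3(s) ⇌ 2 Ag^+(aq) + CO3^2-(aq), so Q = [Ag^+]^2[CO3^2-]
Q = (3.03 × 10^-4)^2(2.54 × 10^-3) = 2.3 x 10^-10
Q > Ksp, so Ag2CO3 will precipitate.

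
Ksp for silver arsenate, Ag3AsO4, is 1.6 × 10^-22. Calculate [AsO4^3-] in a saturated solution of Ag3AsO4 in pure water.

Ag3AsO4(s) ⇌ 3 Ag^+ + AsO4^3-
Ksp = [Ag^+]^3[AsO4^3-]
For each mole of Ag3AsO4 that dissolves: [Ag^+] = 3s, [AsO4^3-] = s.
So Ksp = (3s)^3 × s = 27s^4
s = (1.6 × 10^-22 / 27)^(1/4) = 1.56 x 10^-6 M
[AsO4^3-] = s = 1.6 x 10^-6 M

[AsO4^3-] ≈ 1.6e-6 M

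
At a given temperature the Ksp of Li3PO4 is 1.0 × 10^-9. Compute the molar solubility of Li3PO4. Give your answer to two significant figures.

Li3PO4(s) ⇌ 3 Li^+ + PO4^3-
Ksp = [Li^+]^3[PO4^3-]
Let s = molar solubility. Then [Li^+] = 3s and [PO4^3-] = s.
Substituting: Ksp = (3s)^3s = 27s^4
Solving, s = (1.0 × 10^-9/27)^(1/4) = 2.5 x 10^-3 M

2.5 × 10^-3 M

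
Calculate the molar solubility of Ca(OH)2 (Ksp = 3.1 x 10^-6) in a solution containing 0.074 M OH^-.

Ca(OH)2(s) <=> Ca^2+ + 2 OH^-
Ksp = [Ca^2+][OH^-]^2
If s mol/L dissolves here, [Ca^2+] = s, [OH^-] = 0.074 + 2s ≈ 0.074 (since the OH^- already present dominates).
Ksp ≈ s × (0.074)^2
s = 5.7 × 10^-4 M
Check: 2s = 1.1 × 10^-3 ≪ 0.074, so the approximation is valid.

5.7e-4 M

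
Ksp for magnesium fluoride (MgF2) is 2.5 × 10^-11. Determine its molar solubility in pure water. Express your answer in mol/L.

s = 1.8 x 10^-4 M

MgF2(s) ⇌ Mg^2+(aq) + 2 F^-(aq)
Ksp = [Mg^2+][F^-]^2
If s mol/L of MgF2 dissolves, [Mg^2+] = s and [F^-] = 2s.
So Ksp = s × (2s)^2 = 4s^3
s = (2.5 × 10^-11 / 4)^(1/3) = 1.8 x 10^-4 M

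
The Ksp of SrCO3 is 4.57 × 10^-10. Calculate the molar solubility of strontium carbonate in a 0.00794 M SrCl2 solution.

5.76 × 10^-8 M

SrCO3(s) <=> Sr^2+(aq) + CO3^2-(aq)
Ksp = [Sr^2+][CO3^2-]
Let s = moles of SrCO3 that dissolve per litre. [Sr^2+] = 0.00794 + s ≈ 0.00794, [CO3^2-] = s (common-ion effect: Sr^2+ is already 0.00794 M).
Ksp ≈ 0.00794 × s
s = 5.76 x 10^-8 M
Check: s = 5.8 x 10^-8 ≪ 0.00794, so the approximation is valid.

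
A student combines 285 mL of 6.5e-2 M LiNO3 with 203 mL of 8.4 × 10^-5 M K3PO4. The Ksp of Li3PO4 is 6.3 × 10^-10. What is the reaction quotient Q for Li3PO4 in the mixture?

Total volume = 285 + 203 = 488 mL.
[Li^+] = 6.5 × 10^-2 × (285/488) = 3.80 × 10^-2 M
[PO4^3-] = 8.4 × 10^-5 × (203/488) = 3.49 × 10^-5 M
Li3PO4(s) ⇌ 3 Li^+ + PO4^3-, so Q = [Li^+]^3[PO4^3-]
Q = (3.80 x 10^-2)^3(3.49 x 10^-5) = 1.9 × 10^-9
Q > Ksp, so Li3PO4 will precipitate.

Q ≈ 1.9e-9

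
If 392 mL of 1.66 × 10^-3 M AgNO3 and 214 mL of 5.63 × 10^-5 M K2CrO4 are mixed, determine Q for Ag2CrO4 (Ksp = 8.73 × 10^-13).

Total volume = 392 + 214 = 606 mL.
[Ag^+] = 1.66 x 10^-3 × (392/606) = 1.074 × 10^-3 M
[CrO4^2-] = 5.63 × 10^-5 × (214/606) = 1.988 × 10^-5 M
Ag2CrO4(s) ⇌ 2 Ag^+ + CrO4^2-, so Q = [Ag^+]^2[CrO4^2-]
Q = (1.074 × 10^-3)^2(1.988 x 10^-5) = 2.29 × 10^-11
Q > Ksp, so Ag2CrO4 will precipitate.

2.29e-11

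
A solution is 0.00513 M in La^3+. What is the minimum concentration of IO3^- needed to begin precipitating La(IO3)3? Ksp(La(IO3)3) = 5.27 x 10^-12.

La(IO3)3(s) ⇌ La^3+(aq) + 3 IO3^-(aq)
Ksp = [La^3+][IO3^-]^3
Precipitation begins when Q = Ksp. With [La^3+] = 0.00513 M:
5.27 x 10^-12 = (0.00513) × [IO3^-]^3
[IO3^-] = (5.27 x 10^-12 / 5.13 × 10^-3)^(1/3) = 1.01 × 10^-3 M

[IO3^-] = 1.01e-3 M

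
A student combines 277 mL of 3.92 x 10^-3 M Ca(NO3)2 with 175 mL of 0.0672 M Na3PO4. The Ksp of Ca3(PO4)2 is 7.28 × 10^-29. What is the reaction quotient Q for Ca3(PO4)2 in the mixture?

Q ≈ 9.38e-12

Total volume = 277 + 175 = 452 mL.
[Ca^2+] = 3.92 x 10^-3 × (277/452) = 2.402 × 10^-3 M
[PO4^3-] = 6.72 x 10^-2 × (175/452) = 2.602 x 10^-2 M
Ca3(PO4)2(s) ⇌ 3 Ca^2+(aq) + 2 PO4^3-(aq), so Q = [Ca^2+]^3[PO4^3-]^2
Q = (2.402 x 10^-3)^3(2.602 × 10^-2)^2 = 9.38 x 10^-12
Q > Ksp, so Ca3(PO4)2 will precipitate.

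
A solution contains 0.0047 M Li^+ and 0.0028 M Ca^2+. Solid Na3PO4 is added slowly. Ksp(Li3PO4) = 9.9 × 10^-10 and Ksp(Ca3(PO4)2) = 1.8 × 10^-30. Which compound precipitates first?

Each salt begins to precipitate when Q = Ksp, i.e. when [PO4^3-] reaches its threshold.
For Li3PO4: 9.9 × 10^-10 = (0.0047)^3 × [PO4^3-]  ⇒  [PO4^3-] = 9.5 × 10^-3 M.
For Ca3(PO4)2: 1.8 × 10^-30 = (0.0028)^3 × [PO4^3-]^2  ⇒  [PO4^3-] = 9.1 × 10^-12 M.
The salt with the lower threshold [PO4^3-] precipitates first: Ca3(PO4)2.

Ca3(PO4)2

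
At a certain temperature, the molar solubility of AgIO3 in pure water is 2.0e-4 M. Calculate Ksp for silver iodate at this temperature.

AgIO3(s) <=> Ag^+(aq) + IO3^-(aq)
For each mole of AgIO3 that dissolves: [Ag^+] = s, [IO3^-] = s.
Ksp = [Ag^+][IO3^-]
Ksp = (s)(s) = s^2
Ksp = (2.0 x 10^-4)^2 = 4.0 × 10^-8

Ksp = 4.0 x 10^-8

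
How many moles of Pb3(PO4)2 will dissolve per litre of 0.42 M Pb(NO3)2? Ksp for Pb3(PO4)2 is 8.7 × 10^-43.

Pb3(PO4)2(s) ⇌ 3 Pb^2+ + 2 PO4^3-
Ksp = [Pb^2+]^3[PO4^3-]^2
If s mol/L dissolves here, [Pb^2+] = 0.42 + 3s ≈ 0.42, [PO4^3-] = 2s (since Pb^2+ from Pb(NO3)2 dominates).
Ksp ≈ (0.42)^3 × (2s)^2
s = 1.7 × 10^-21 M
Check: 3s = 5.1 × 10^-21 ≪ 0.42, so the approximation is valid.

1.7e-21 M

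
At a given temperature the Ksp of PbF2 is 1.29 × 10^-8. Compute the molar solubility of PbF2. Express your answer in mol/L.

PbF2(s) ⇌ Pb^2+ + 2 F^-
Ksp = [Pb^2+][F^-]^2
For each mole of PbF2 that dissolves: [Pb^2+] = s, [F^-] = 2s.
So Ksp = s × (2s)^2 = 4s^3
s^3 = 1.29 × 10^-8 / 4, so s = 1.48 × 10^-3 M

s = 1.48 × 10^-3 M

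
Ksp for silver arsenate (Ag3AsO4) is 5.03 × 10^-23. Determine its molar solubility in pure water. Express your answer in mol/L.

Ag3AsO4(s) ⇌ 3 Ag^+ + AsO4^3-
Ksp = [Ag^+]^3[AsO4^3-]
With molar solubility s: [Ag^+] = 3s, [AsO4^3-] = s.
So Ksp = (3s)^3 × s = 27s^4
s^4 = 5.03 × 10^-23 / 27, so s = 1.17 × 10^-6 M

s = 1.17 × 10^-6 M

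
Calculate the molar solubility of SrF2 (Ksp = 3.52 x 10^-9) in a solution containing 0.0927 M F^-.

s = 4.10 × 10^-7 M

SrF2(s) <=> Sr^2+(aq) + 2 F^-(aq)
Ksp = [Sr^2+][F^-]^2
Let s be the molar solubility in this solution. [Sr^2+] = s, [F^-] = 0.0927 + 2s ≈ 0.0927 (Ksp is small, so little additional dissolves).
Ksp ≈ s × (0.0927)^2
s = 4.10 x 10^-7 M
Check: 2s = 8.2 x 10^-7 ≪ 0.0927, so the approximation is valid.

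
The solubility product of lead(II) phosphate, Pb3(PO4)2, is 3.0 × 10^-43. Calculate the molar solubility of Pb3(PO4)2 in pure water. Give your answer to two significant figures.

Pb3(PO4)2(s) ⇌ 3 Pb^2+(aq) + 2 PO4^3-(aq)
Ksp = [Pb^2+]^3[PO4^3-]^2
For each mole of Pb3(PO4)2 that dissolves: [Pb^2+] = 3s, [PO4^3-] = 2s.
So Ksp = (3s)^3 × (2s)^2 = 108s^5
s^5 = 3.0 × 10^-43 / 108, so s = 1.2 × 10^-9 M

1.2e-9 M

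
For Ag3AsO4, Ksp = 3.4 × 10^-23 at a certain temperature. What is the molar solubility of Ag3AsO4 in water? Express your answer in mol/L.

s = 1.1 × 10^-6 M

Ag3AsO4(s) ⇌ 3 Ag^+ + AsO4^3-
Ksp = [Ag^+]^3[AsO4^3-]
Let s = molar solubility. Then [Ag^+] = 3s and [AsO4^3-] = s.
Substituting: Ksp = (3s)^3s = 27s^4
Solving, s = (3.4 × 10^-23/27)^(1/4) = 1.1 x 10^-6 M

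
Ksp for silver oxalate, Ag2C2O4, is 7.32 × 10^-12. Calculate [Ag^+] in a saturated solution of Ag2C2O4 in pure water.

Ag2C2O4(s) <=> 2 Ag^+ + C2O4^2-
Ksp = [Ag^+]^2[C2O4^2-]
For each mole of Ag2C2O4 that dissolves: [Ag^+] = 2s, [C2O4^2-] = s.
So Ksp = (2s)^2 × s = 4s^3
Solving, s = (7.32 × 10^-12/4)^(1/3) = 1.223 x 10^-4 M
[Ag^+] = 2s = 2.45 × 10^-4 M

[Ag^+] = 2.45 × 10^-4 M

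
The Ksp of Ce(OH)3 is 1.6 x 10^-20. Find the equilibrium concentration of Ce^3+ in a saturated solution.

4.9 × 10^-6 M

Ce(OH)3(s) ⇌ Ce^3+(aq) + 3 OH^-(aq)
Ksp = [Ce^3+][OH^-]^3
Let s = molar solubility. Then [Ce^3+] = s and [OH^-] = 3s.
So Ksp = s × (3s)^3 = 27s^4
s = (1.6 x 10^-20 / 27)^(1/4) = 4.93 × 10^-6 M
[Ce^3+] = s = 4.9 x 10^-6 M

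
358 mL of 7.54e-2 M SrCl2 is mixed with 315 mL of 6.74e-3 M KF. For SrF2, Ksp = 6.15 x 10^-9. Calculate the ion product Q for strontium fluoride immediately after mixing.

Q ≈ 3.99e-7

Total volume = 358 + 315 = 673 mL.
[Sr^2+] = 7.54 × 10^-2 × (358/673) = 4.011 × 10^-2 M
[F^-] = 6.74 × 10^-3 × (315/673) = 3.155 × 10^-3 M
SrF2(s) ⇌ Sr^2+(aq) + 2 F^-(aq), so Q = [Sr^2+][F^-]^2
Q = (4.011 × 10^-2)(3.155 × 10^-3)^2 = 3.99 x 10^-7
Q > Ksp, so SrF2 will precipitate.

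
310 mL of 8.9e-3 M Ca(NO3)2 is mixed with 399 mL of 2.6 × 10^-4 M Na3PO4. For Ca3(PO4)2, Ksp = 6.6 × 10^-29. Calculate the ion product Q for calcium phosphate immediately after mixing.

1.3 × 10^-15

Total volume = 310 + 399 = 709 mL.
[Ca^2+] = 8.9 × 10^-3 × (310/709) = 3.89 × 10^-3 M
[PO4^3-] = 2.6 x 10^-4 × (399/709) = 1.46 x 10^-4 M
Ca3(PO4)2(s) ⇌ 3 Ca^2+ + 2 PO4^3-, so Q = [Ca^2+]^3[PO4^3-]^2
Q = (3.89 × 10^-3)^3(1.46 x 10^-4)^2 = 1.3 x 10^-15
Q > Ksp, so Ca3(PO4)2 will precipitate.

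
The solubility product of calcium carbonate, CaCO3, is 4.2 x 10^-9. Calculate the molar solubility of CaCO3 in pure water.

CaCO3(s) <=> Ca^2+(aq) + CO3^2-(aq)
Ksp = [Ca^2+][CO3^2-]
With molar solubility s: [Ca^2+] = s, [CO3^2-] = s.
Ksp = s^2
s = √(4.2 x 10^-9) = 6.5 x 10^-5 M

s = 6.5 x 10^-5 M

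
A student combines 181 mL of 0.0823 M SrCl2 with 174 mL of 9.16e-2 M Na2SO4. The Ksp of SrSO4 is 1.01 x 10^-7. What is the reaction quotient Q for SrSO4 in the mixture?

Q = 1.88e-3

Total volume = 181 + 174 = 355 mL.
[Sr^2+] = 8.23 × 10^-2 × (181/355) = 4.196 x 10^-2 M
[SO4^2-] = 9.16 × 10^-2 × (174/355) = 4.490 x 10^-2 M
SrSO4(s) ⇌ Sr^2+ + SO4^2-, so Q = [Sr^2+][SO4^2-]
Q = (4.196 × 10^-2)(4.490 × 10^-2) = 1.88 × 10^-3
Q > Ksp, so SrSO4 will precipitate.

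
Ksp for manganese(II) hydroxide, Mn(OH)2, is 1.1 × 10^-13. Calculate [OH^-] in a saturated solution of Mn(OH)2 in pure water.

[OH^-] = 6.0 x 10^-5 M

Mn(OH)2(s) <=> Mn^2+(aq) + 2 OH^-(aq)
Ksp = [Mn^2+][OH^-]^2
With molar solubility s: [Mn^2+] = s, [OH^-] = 2s.
Ksp = s(2s)^2 = 4s^3
s^3 = 1.1 × 10^-13 / 4, so s = 3.02 × 10^-5 M
[OH^-] = 2s = 6.0 × 10^-5 M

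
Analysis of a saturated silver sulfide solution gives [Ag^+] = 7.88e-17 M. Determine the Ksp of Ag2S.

Ksp ≈ 2.45 x 10^-49

Ag2S(s) ⇌ 2 Ag^+ + S^2-
Stoichiometry gives [S^2-] = (1/2)[Ag^+] = 3.940 × 10^-17 M.
Ksp = [Ag^+]^2[S^2-]
Ksp = (7.88 × 10^-17)^2 × 3.940 × 10^-17 = 2.45 × 10^-49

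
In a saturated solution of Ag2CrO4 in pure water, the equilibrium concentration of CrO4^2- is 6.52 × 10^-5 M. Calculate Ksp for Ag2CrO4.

Ag2CrO4(s) ⇌ 2 Ag^+(aq) + CrO4^2-(aq)
Stoichiometry gives [Ag^+] = (2/1)[CrO4^2-] = 1.304 × 10^-4 M.
Ksp = [Ag^+]^2[CrO4^2-]
Ksp = (1.304 × 10^-4)^2 × 6.52 × 10^-5 = 1.11 x 10^-12

Ksp = 1.11 × 10^-12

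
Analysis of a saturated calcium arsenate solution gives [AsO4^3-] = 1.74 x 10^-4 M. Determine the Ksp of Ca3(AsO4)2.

Ca3(AsO4)2(s) <=> 3 Ca^2+ + 2 AsO4^3-
Stoichiometry gives [Ca^2+] = (3/2)[AsO4^3-] = 2.610 × 10^-4 M.
Ksp = [Ca^2+]^3[AsO4^3-]^2
Ksp = (2.610 × 10^-4)^3 × (1.74 x 10^-4)^2 = 5.38 × 10^-19

5.38 × 10^-19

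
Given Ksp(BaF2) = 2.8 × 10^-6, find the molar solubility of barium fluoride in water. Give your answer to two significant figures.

BaF2(s) ⇌ Ba^2+(aq) + 2 F^-(aq)
Ksp = [Ba^2+][F^-]^2
Let s = molar solubility. Then [Ba^2+] = s and [F^-] = 2s.
So Ksp = s × (2s)^2 = 4s^3
Solving, s = (2.8 × 10^-6/4)^(1/3) = 8.9 × 10^-3 M

8.9 × 10^-3 M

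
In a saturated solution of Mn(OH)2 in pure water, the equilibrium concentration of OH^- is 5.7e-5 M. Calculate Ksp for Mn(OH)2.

Mn(OH)2(s) ⇌ Mn^2+(aq) + 2 OH^-(aq)
Stoichiometry gives [Mn^2+] = (1/2)[OH^-] = 2.85 x 10^-5 M.
Ksp = [Mn^2+][OH^-]^2
Ksp = 2.85 × 10^-5 × (5.7 x 10^-5)^2 = 9.3 × 10^-14

Ksp ≈ 9.3e-14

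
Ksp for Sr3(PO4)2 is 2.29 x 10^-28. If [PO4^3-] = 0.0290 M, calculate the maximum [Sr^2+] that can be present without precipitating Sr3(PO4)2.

Sr3(PO4)2(s) ⇌ 3 Sr^2+ + 2 PO4^3-
Ksp = [Sr^2+]^3[PO4^3-]^2
Precipitation begins when Q = Ksp. With [PO4^3-] = 0.0290 M:
2.29 x 10^-28 = (0.0290)^2 × [Sr^2+]^3
[Sr^2+] = (2.29 x 10^-28 / 8.410 x 10^-4)^(1/3) = 6.48 × 10^-9 M

[Sr^2+] ≈ 6.48e-9 M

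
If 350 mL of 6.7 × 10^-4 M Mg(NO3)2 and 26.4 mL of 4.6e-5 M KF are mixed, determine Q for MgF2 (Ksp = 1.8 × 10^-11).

Q ≈ 6.5 × 10^-15

Total volume = 350 + 26.4 = 376.4 mL.
[Mg^2+] = 6.7 x 10^-4 × (350/376.4) = 6.23 × 10^-4 M
[F^-] = 4.6 × 10^-5 × (26.4/376.4) = 3.23 × 10^-6 M
MgF2(s) <=> Mg^2+(aq) + 2 F^-(aq), so Q = [Mg^2+][F^-]^2
Q = (6.23 × 10^-4)(3.23 × 10^-6)^2 = 6.5 × 10^-15
Q < Ksp, so no precipitate of MgF2 forms.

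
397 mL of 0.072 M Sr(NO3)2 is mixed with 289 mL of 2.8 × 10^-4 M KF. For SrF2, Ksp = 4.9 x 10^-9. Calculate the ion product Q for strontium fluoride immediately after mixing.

Q ≈ 5.8e-10

Total volume = 397 + 289 = 686 mL.
[Sr^2+] = 7.2 × 10^-2 × (397/686) = 4.17 x 10^-2 M
[F^-] = 2.8 × 10^-4 × (289/686) = 1.18 × 10^-4 M
SrF2(s) ⇌ Sr^2+ + 2 F^-, so Q = [Sr^2+][F^-]^2
Q = (4.17 × 10^-2)(1.18 x 10^-4)^2 = 5.8 × 10^-10
Q < Ksp, so no precipitate of SrF2 forms.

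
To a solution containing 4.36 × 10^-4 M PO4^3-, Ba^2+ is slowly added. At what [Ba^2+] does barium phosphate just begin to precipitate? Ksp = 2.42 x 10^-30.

[Ba^2+] = 2.33 × 10^-8 M

Ba3(PO4)2(s) ⇌ 3 Ba^2+(aq) + 2 PO4^3-(aq)
Ksp = [Ba^2+]^3[PO4^3-]^2
Precipitation begins when Q = Ksp. With [PO4^3-] = 4.36 × 10^-4 M:
2.42 x 10^-30 = (4.36 × 10^-4)^2 × [Ba^2+]^3
[Ba^2+] = (2.42 x 10^-30 / 1.901 x 10^-7)^(1/3) = 2.33 × 10^-8 M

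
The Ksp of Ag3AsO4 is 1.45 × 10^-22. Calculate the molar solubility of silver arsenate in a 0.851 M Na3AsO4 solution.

s = 1.85 × 10^-8 M

Ag3AsO4(s) ⇌ 3 Ag^+ + AsO4^3-
Ksp = [Ag^+]^3[AsO4^3-]
Let s be the molar solubility in this solution. [Ag^+] = 3s, [AsO4^3-] = 0.851 + s ≈ 0.851 (common-ion effect: AsO4^3- is already 0.851 M).
Ksp ≈ (3s)^3 × 0.851
s = 1.85 x 10^-8 M
Check: s = 1.8 x 10^-8 ≪ 0.851, so the approximation is valid.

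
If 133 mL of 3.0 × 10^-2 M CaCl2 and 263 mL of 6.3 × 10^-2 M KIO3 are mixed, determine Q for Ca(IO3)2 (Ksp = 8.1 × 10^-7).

Q ≈ 1.8 x 10^-5

Total volume = 133 + 263 = 396 mL.
[Ca^2+] = 3.0 × 10^-2 × (133/396) = 1.01 x 10^-2 M
[IO3^-] = 6.3 × 10^-2 × (263/396) = 4.18 x 10^-2 M
Ca(IO3)2(s) ⇌ Ca^2+ + 2 IO3^-, so Q = [Ca^2+][IO3^-]^2
Q = (1.01 × 10^-2)(4.18 × 10^-2)^2 = 1.8 × 10^-5
Q > Ksp, so Ca(IO3)2 will precipitate.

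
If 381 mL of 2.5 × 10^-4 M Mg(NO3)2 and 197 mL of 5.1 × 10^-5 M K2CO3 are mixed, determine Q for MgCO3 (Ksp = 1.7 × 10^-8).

Q ≈ 2.9e-9

Total volume = 381 + 197 = 578 mL.
[Mg^2+] = 2.5 × 10^-4 × (381/578) = 1.65 × 10^-4 M
[CO3^2-] = 5.1 × 10^-5 × (197/578) = 1.74 × 10^-5 M
MgCO3(s) ⇌ Mg^2+ + CO3^2-, so Q = [Mg^2+][CO3^2-]
Q = (1.65 × 10^-4)(1.74 × 10^-5) = 2.9 × 10^-9
Q < Ksp, so no precipitate of MgCO3 forms.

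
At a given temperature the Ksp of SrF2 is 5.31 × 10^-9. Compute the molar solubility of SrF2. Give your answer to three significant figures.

1.10e-3 M

SrF2(s) ⇌ Sr^2+(aq) + 2 F^-(aq)
Ksp = [Sr^2+][F^-]^2
If s mol/L of SrF2 dissolves, [Sr^2+] = s and [F^-] = 2s.
So Ksp = s × (2s)^2 = 4s^3
s = (5.31 × 10^-9 / 4)^(1/3) = 1.10 × 10^-3 M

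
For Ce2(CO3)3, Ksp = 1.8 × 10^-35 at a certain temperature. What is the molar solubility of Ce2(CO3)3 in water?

s = 4.4 x 10^-8 M

Ce2(CO3)3(s) ⇌ 2 Ce^3+ + 3 CO3^2-
Ksp = [Ce^3+]^2[CO3^2-]^3
If s mol/L of Ce2(CO3)3 dissolves, [Ce^3+] = 2s and [CO3^2-] = 3s.
Substituting: Ksp = (2s)^2(3s)^3 = 108s^5
s^5 = 1.8 × 10^-35 / 108, so s = 4.4 × 10^-8 M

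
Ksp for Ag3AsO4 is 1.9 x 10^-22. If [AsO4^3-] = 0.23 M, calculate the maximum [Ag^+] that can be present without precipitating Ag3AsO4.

Ag3AsO4(s) ⇌ 3 Ag^+ + AsO4^3-
Ksp = [Ag^+]^3[AsO4^3-]
Precipitation begins when Q = Ksp. With [AsO4^3-] = 0.23 M:
1.9 x 10^-22 = (0.23) × [Ag^+]^3
[Ag^+] = (1.9 x 10^-22 / 2.3 × 10^-1)^(1/3) = 9.4 × 10^-8 M

[Ag^+] = 9.4 x 10^-8 M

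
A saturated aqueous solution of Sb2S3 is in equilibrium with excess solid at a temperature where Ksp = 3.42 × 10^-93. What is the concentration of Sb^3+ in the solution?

Sb2S3(s) ⇌ 2 Sb^3+ + 3 S^2-
Ksp = [Sb^3+]^2[S^2-]^3
With molar solubility s: [Sb^3+] = 2s, [S^2-] = 3s.
So Ksp = (2s)^2 × (3s)^3 = 108s^5
s^5 = 3.42 × 10^-93 / 108, so s = 1.259 × 10^-19 M
[Sb^3+] = 2s = 2.52 × 10^-19 M

2.52 x 10^-19 M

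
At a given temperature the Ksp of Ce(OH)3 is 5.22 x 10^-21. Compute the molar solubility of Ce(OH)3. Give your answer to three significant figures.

Ce(OH)3(s) ⇌ Ce^3+ + 3 OH^-
Ksp = [Ce^3+][OH^-]^3
With molar solubility s: [Ce^3+] = s, [OH^-] = 3s.
So Ksp = s × (3s)^3 = 27s^4
Solving, s = (5.22 x 10^-21/27)^(1/4) = 3.73 x 10^-6 M

3.73 × 10^-6 M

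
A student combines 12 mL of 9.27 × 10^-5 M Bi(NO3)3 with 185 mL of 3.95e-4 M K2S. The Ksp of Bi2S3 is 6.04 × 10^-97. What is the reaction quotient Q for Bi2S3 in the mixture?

Total volume = 12 + 185 = 197 mL.
[Bi^3+] = 9.27 x 10^-5 × (12/197) = 5.647 × 10^-6 M
[S^2-] = 3.95 x 10^-4 × (185/197) = 3.709 × 10^-4 M
Bi2S3(s) ⇌ 2 Bi^3+ + 3 S^2-, so Q = [Bi^3+]^2[S^2-]^3
Q = (5.647 x 10^-6)^2(3.709 × 10^-4)^3 = 1.63 × 10^-21
Q > Ksp, so Bi2S3 will precipitate.

Q = 1.63 x 10^-21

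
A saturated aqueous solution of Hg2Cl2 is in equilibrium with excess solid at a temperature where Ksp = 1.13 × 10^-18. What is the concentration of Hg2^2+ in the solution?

Hg2Cl2(s) <=> Hg2^2+ + 2 Cl^-
Ksp = [Hg2^2+][Cl^-]^2
If s mol/L of Hg2Cl2 dissolves, [Hg2^2+] = s and [Cl^-] = 2s.
So Ksp = s × (2s)^2 = 4s^3
s^3 = 1.13 × 10^-18 / 4, so s = 6.562 × 10^-7 M
[Hg2^2+] = s = 6.56 x 10^-7 M

6.56 × 10^-7 M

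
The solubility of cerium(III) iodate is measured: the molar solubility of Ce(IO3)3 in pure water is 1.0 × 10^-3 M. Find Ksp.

Ce(IO3)3(s) ⇌ Ce^3+(aq) + 3 IO3^-(aq)
For each mole of Ce(IO3)3 that dissolves: [Ce^3+] = s, [IO3^-] = 3s.
Ksp = [Ce^3+][IO3^-]^3
Substituting: Ksp = s(3s)^3 = 27s^4
Ksp = 27 × (1.0 x 10^-3)^4 = 2.7 × 10^-11

Ksp = 2.7 × 10^-11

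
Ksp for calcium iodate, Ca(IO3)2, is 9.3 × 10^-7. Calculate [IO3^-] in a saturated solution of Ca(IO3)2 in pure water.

[IO3^-] ≈ 0.012 M

Ca(IO3)2(s) ⇌ Ca^2+(aq) + 2 IO3^-(aq)
Ksp = [Ca^2+][IO3^-]^2
If s mol/L of Ca(IO3)2 dissolves, [Ca^2+] = s and [IO3^-] = 2s.
Substituting: Ksp = s(2s)^2 = 4s^3
Solving, s = (9.3 × 10^-7/4)^(1/3) = 6.15 × 10^-3 M
[IO3^-] = 2s = 1.2 × 10^-2 M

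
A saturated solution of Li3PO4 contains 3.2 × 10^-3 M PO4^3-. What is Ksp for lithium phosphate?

Li3PO4(s) ⇌ 3 Li^+(aq) + PO4^3-(aq)
Stoichiometry gives [Li^+] = (3/1)[PO4^3-] = 9.60 × 10^-3 M.
Ksp = [Li^+]^3[PO4^3-]
Ksp = (9.60 x 10^-3)^3 × 3.2 x 10^-3 = 2.8 x 10^-9

Ksp ≈ 2.8 × 10^-9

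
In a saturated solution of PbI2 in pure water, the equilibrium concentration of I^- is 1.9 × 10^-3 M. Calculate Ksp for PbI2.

Ksp = 3.4e-9

PbI2(s) ⇌ Pb^2+(aq) + 2 I^-(aq)
Stoichiometry gives [Pb^2+] = (1/2)[I^-] = 9.50 × 10^-4 M.
Ksp = [Pb^2+][I^-]^2
Ksp = 9.50 × 10^-4 × (1.9 × 10^-3)^2 = 3.4 × 10^-9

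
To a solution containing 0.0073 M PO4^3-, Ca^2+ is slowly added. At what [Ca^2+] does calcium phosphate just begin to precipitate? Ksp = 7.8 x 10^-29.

[Ca^2+] = 1.1e-8 M

Ca3(PO4)2(s) ⇌ 3 Ca^2+(aq) + 2 PO4^3-(aq)
Ksp = [Ca^2+]^3[PO4^3-]^2
Precipitation begins when Q = Ksp. With [PO4^3-] = 0.0073 M:
7.8 x 10^-29 = (0.0073)^2 × [Ca^2+]^3
[Ca^2+] = (7.8 x 10^-29 / 5.33 × 10^-5)^(1/3) = 1.1 x 10^-8 M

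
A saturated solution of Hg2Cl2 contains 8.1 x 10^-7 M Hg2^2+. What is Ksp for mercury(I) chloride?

Ksp = 2.1 × 10^-18

Hg2Cl2(s) <=> Hg2^2+ + 2 Cl^-
Stoichiometry gives [Cl^-] = (2/1)[Hg2^2+] = 1.62 × 10^-6 M.
Ksp = [Hg2^2+][Cl^-]^2
Ksp = 8.1 × 10^-7 × (1.62 × 10^-6)^2 = 2.1 x 10^-18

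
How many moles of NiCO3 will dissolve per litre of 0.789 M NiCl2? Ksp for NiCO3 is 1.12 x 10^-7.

s ≈ 1.42 x 10^-7 M

NiCO3(s) ⇌ Ni^2+(aq) + CO3^2-(aq)
Ksp = [Ni^2+][CO3^2-]
Let s = moles of NiCO3 that dissolve per litre. [Ni^2+] = 0.789 + s ≈ 0.789, [CO3^2-] = s (Ksp is small, so little additional dissolves).
Ksp ≈ 0.789 × s
s = 1.42 × 10^-7 M
Check: s = 1.4 × 10^-7 ≪ 0.789, so the approximation is valid.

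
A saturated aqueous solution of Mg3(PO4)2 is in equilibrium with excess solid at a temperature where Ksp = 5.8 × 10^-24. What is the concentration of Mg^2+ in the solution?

[Mg^2+] = 2.6 x 10^-5 M

Mg3(PO4)2(s) <=> 3 Mg^2+ + 2 PO4^3-
Ksp = [Mg^2+]^3[PO4^3-]^2
For each mole of Mg3(PO4)2 that dissolves: [Mg^2+] = 3s, [PO4^3-] = 2s.
Substituting: Ksp = (3s)^3(2s)^2 = 108s^5
Solving, s = (5.8 × 10^-24/108)^(1/5) = 8.83 x 10^-6 M
[Mg^2+] = 3s = 2.6 x 10^-5 M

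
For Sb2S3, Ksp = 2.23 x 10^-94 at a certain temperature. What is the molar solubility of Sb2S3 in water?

Sb2S3(s) ⇌ 2 Sb^3+(aq) + 3 S^2-(aq)
Ksp = [Sb^3+]^2[S^2-]^3
Let s = molar solubility. Then [Sb^3+] = 2s and [S^2-] = 3s.
Substituting: Ksp = (2s)^2(3s)^3 = 108s^5
Solving, s = (2.23 x 10^-94/108)^(1/5) = 7.29 x 10^-20 M

7.29 × 10^-20 M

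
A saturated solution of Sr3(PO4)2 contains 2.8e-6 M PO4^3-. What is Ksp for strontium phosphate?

Sr3(PO4)2(s) <=> 3 Sr^2+(aq) + 2 PO4^3-(aq)
Stoichiometry gives [Sr^2+] = (3/2)[PO4^3-] = 4.20 × 10^-6 M.
Ksp = [Sr^2+]^3[PO4^3-]^2
Ksp = (4.20 × 10^-6)^3 × (2.8 × 10^-6)^2 = 5.8 × 10^-28

5.8 x 10^-28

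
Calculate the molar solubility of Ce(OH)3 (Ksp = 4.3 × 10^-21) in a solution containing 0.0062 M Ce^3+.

s ≈ 3.0e-7 M

Ce(OH)3(s) ⇌ Ce^3+ + 3 OH^-
Ksp = [Ce^3+][OH^-]^3
If s mol/L dissolves here, [Ce^3+] = 0.0062 + s ≈ 0.0062, [OH^-] = 3s (since the Ce^3+ already present dominates).
Ksp ≈ 0.0062 × (3s)^3
s = 3.0 × 10^-7 M
Check: s = 3.0 x 10^-7 ≪ 0.0062, so the approximation is valid.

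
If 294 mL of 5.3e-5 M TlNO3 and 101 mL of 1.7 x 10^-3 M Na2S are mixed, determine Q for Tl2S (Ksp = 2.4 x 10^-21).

6.8 × 10^-13

Total volume = 294 + 101 = 395 mL.
[Tl^+] = 5.3 x 10^-5 × (294/395) = 3.94 x 10^-5 M
[S^2-] = 1.7 × 10^-3 × (101/395) = 4.35 × 10^-4 M
Tl2S(s) ⇌ 2 Tl^+(aq) + S^2-(aq), so Q = [Tl^+]^2[S^2-]
Q = (3.94 × 10^-5)^2(4.35 × 10^-4) = 6.8 × 10^-13
Q > Ksp, so Tl2S will precipitate.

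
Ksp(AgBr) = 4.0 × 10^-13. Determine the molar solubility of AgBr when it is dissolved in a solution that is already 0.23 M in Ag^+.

s = 1.7 × 10^-12 M

AgBr(s) ⇌ Ag^+ + Br^-
Ksp = [Ag^+][Br^-]
If s mol/L dissolves here, [Ag^+] = 0.23 + s ≈ 0.23, [Br^-] = s (common-ion effect: Ag^+ is already 0.23 M).
Ksp ≈ 0.23 × s
s = 1.7 × 10^-12 M
Check: s = 1.7 × 10^-12 ≪ 0.23, so the approximation is valid.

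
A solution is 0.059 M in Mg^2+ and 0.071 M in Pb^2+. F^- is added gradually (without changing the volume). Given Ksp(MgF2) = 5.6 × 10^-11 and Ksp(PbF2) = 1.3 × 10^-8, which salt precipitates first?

MgF2

Each salt begins to precipitate when Q = Ksp, i.e. when [F^-] reaches its threshold.
For MgF2: 5.6 × 10^-11 = 0.059 × [F^-]^2  ⇒  [F^-] = 3.1 x 10^-5 M.
For PbF2: 1.3 × 10^-8 = 0.071 × [F^-]^2  ⇒  [F^-] = 4.3 x 10^-4 M.
The salt with the lower threshold [F^-] precipitates first: MgF2.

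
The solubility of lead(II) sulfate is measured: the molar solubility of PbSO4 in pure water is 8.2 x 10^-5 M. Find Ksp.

Ksp ≈ 6.7 × 10^-9

PbSO4(s) <=> Pb^2+ + SO4^2-
Let s = molar solubility. Then [Pb^2+] = s and [SO4^2-] = s.
Ksp = [Pb^2+][SO4^2-]
Ksp = (s)(s) = s^2
With s = 8.2 × 10^-5: Ksp = 6.7 × 10^-9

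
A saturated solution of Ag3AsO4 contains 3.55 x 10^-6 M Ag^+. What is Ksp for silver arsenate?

Ksp = 5.29 x 10^-23

Ag3AsO4(s) ⇌ 3 Ag^+(aq) + AsO4^3-(aq)
Stoichiometry gives [AsO4^3-] = (1/3)[Ag^+] = 1.183 x 10^-6 M.
Ksp = [Ag^+]^3[AsO4^3-]
Ksp = (3.55 × 10^-6)^3 × 1.183 x 10^-6 = 5.29 × 10^-23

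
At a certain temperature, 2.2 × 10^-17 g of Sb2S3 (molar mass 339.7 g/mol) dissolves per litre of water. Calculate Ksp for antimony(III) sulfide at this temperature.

Ksp ≈ 1.2e-94

Molar solubility s = (2.2 x 10^-17 g/L) / (339.7 g/mol) = 6.48 × 10^-20 M.
Sb2S3(s) ⇌ 2 Sb^3+ + 3 S^2-
If s mol/L of Sb2S3 dissolves, [Sb^3+] = 2s and [S^2-] = 3s.
Ksp = [Sb^3+]^2[S^2-]^3
So Ksp = (2s)^2 × (3s)^3 = 108s^5
With s = 6.48 × 10^-20: Ksp = 1.2 x 10^-94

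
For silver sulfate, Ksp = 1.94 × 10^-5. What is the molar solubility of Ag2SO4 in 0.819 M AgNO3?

2.89 × 10^-5 M

Ag2SO4(s) ⇌ 2 Ag^+(aq) + SO4^2-(aq)
Ksp = [Ag^+]^2[SO4^2-]
If s mol/L dissolves here, [Ag^+] = 0.819 + 2s ≈ 0.819, [SO4^2-] = s (Ksp is small, so little additional dissolves).
Ksp ≈ (0.819)^2 × s
s = 2.89 × 10^-5 M
Check: 2s = 5.8 × 10^-5 ≪ 0.819, so the approximation is valid.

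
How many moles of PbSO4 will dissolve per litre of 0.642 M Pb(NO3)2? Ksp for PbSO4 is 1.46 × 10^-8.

2.27e-8 M

PbSO4(s) <=> Pb^2+(aq) + SO4^2-(aq)
Ksp = [Pb^2+][SO4^2-]
If s mol/L dissolves here, [Pb^2+] = 0.642 + s ≈ 0.642, [SO4^2-] = s (Ksp is small, so little additional dissolves).
Ksp ≈ 0.642 × s
s = 2.27 × 10^-8 M
Check: s = 2.3 × 10^-8 ≪ 0.642, so the approximation is valid.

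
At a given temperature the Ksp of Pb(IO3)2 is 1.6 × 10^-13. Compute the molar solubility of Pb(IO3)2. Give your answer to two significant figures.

s = 3.4e-5 M

Pb(IO3)2(s) <=> Pb^2+ + 2 IO3^-
Ksp = [Pb^2+][IO3^-]^2
For each mole of Pb(IO3)2 that dissolves: [Pb^2+] = s, [IO3^-] = 2s.
Substituting: Ksp = s(2s)^2 = 4s^3
s = (1.6 × 10^-13 / 4)^(1/3) = 3.4 × 10^-5 M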